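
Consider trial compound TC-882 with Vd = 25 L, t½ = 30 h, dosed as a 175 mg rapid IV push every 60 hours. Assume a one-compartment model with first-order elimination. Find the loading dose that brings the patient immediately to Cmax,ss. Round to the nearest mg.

233 mg

f = (1/2)^(60/30) ≈ 0.250000; accumulation ratio R = 1/(1−f) ≈ 1.33333.
Loading dose to hit Cmax,ss on first dose: D_load = D_maint·R ≈ 175 × 1.33333 ≈ 233.33 mg.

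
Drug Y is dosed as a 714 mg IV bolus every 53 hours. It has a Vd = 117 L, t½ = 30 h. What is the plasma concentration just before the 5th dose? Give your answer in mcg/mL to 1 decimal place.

f = (1/2)^(τ/t½) = (1/2)^(53/30) ≈ 0.2939.
C₀ = D/Vd = 714/117 ≈ 6.103 mcg/mL.
Before the 5th dose, 4 doses have been given. Superposition: Cmin = C₀·(f + f² + … + f^4).
≈ 6.103 × (0.2939 + 0.0864 + 0.0254 + 0.0075) ≈ 6.103 × 0.4132 ≈ 2.522 mcg/mL.

2.5 mcg/mL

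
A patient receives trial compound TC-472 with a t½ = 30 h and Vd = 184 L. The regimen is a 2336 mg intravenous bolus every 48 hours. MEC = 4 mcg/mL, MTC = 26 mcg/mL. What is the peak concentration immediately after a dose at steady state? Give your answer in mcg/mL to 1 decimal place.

Over one 48-h interval, 48/30 ≈ 1.6 half-lives elapse, leaving f ≈ 0.3299 of each dose.
At steady state, accumulation factor R = 1/(1 − e^(−kτ)) ≈ 1.4923.
Each bolus raises the concentration by D/Vd = 2336/184 ≈ 12.696 mcg/mL.
Steady-state peak Cmax,ss = C₀·R ≈ 12.696 × 1.4923 ≈ 18.946 mcg/mL.
Peak 18.9 mcg/mL vs MTC 26 mcg/mL: below toxic threshold.

18.9 mcg/mL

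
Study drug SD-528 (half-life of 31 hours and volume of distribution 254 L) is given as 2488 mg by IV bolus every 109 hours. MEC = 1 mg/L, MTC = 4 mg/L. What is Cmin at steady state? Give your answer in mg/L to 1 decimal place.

0.9 mg/L

τ/t½ = 109/31 ≈ 3.5161, so fraction remaining f = (1/2)^(109/31) ≈ 0.0874.
At steady state, accumulation factor R = 1/(1 − e^(−kτ)) ≈ 1.0958.
Each bolus raises the concentration by D/Vd = 2488/254 ≈ 9.795 mg/L.
Cmax,ss = C₀/(1 − f) ≈ 9.795/0.9126 ≈ 10.733 mg/L.
Steady-state trough Cmin,ss = Cmax,ss·f ≈ 10.733 × 0.0874 ≈ 0.938 mg/L.
Trough 0.9 mg/L vs MEC 1 mg/L: subtherapeutic.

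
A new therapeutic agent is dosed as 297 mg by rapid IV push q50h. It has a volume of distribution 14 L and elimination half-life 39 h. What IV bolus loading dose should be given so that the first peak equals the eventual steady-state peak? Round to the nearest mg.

504 mg

f = (1/2)^(50/39) ≈ 0.411210; accumulation ratio R = 1/(1−f) ≈ 1.69840.
Loading dose to hit Cmax,ss on first dose: D_load = D_maint·R ≈ 297 × 1.69840 ≈ 504.42 mg.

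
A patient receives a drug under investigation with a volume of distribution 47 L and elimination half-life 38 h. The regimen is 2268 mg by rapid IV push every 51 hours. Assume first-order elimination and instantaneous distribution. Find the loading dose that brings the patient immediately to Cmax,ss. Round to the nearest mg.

f = (1/2)^(51/38) ≈ 0.394445; accumulation ratio R = 1/(1−f) ≈ 1.65138.
Loading dose to hit Cmax,ss on first dose: D_load = D_maint·R ≈ 2268 × 1.65138 ≈ 3745.33 mg.

3745 mg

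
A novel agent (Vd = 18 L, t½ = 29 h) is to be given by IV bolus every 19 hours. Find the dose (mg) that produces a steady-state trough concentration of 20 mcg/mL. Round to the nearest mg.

τ/t½ = 19/29 ≈ 0.65517, so f = (1/2)^(19/29) ≈ 0.635000.
Cmin,ss = (D/Vd)·f/(1−f), so D = Cmin,ss·Vd·(1−f)/f.
D = 20 × 18 × (1−f)/f ≈ 20 × 18 × 0.57480 ≈ 206.93 mg.

207 mg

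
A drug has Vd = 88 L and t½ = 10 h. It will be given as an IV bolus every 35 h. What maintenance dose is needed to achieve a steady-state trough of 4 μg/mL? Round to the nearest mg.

3630 mg

τ/t½ = 35/10 ≈ 3.5, so f = (1/2)^(35/10) ≈ 0.088388.
Cmin,ss = (D/Vd)·f/(1−f), so D = Cmin,ss·Vd·(1−f)/f.
D = 4 × 88 × (1−f)/f ≈ 4 × 88 × 10.31375 ≈ 3630.44 mg.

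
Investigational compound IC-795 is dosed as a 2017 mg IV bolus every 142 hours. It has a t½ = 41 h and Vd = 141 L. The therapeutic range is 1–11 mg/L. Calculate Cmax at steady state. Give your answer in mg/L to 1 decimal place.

15.7 mg/L

Over one 142-h interval, 142/41 ≈ 3.4634 half-lives elapse, leaving f ≈ 0.0907 of each dose.
Accumulation ratio R = 1/(1 − f) ≈ 1/0.9093 ≈ 1.0997.
Each bolus raises the concentration by D/Vd = 2017/141 ≈ 14.305 mg/L.
Cmax,ss = C₀/(1 − f) ≈ 14.305/0.9093 ≈ 15.732 mg/L.
Peak 15.7 mg/L vs MTC 11 mg/L: exceeds toxic threshold.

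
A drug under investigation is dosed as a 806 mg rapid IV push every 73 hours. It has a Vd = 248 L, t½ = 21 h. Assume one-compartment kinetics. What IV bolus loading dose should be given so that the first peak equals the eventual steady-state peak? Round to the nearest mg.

f = (1/2)^(73/21) ≈ 0.089859; accumulation ratio R = 1/(1−f) ≈ 1.09873.
Loading dose to hit Cmax,ss on first dose: D_load = D_maint·R ≈ 806 × 1.09873 ≈ 885.58 mg.

886 mg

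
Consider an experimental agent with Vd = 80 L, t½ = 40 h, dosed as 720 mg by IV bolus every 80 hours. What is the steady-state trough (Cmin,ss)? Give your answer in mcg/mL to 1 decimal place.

3.0 mcg/mL

τ = 80 h = 2 half-lives, so f = (1/2)^2 = 0.25.
At steady state, R = 1/(1 − 0.25) = 4/3.
Single-dose peak C₀ = D/Vd = 720/80 = 9 mcg/mL.
Steady-state peak Cmax,ss = C₀·R = 9 × 4/3 ≈ 12.000 mcg/mL.
Steady-state trough Cmin,ss = Cmax,ss·f ≈ 12.000 × 0.25 ≈ 3.000 mcg/mL.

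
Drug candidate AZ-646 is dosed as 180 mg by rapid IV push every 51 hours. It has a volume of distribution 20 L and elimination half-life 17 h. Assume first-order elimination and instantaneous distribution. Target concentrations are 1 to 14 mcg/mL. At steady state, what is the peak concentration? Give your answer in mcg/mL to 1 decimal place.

τ = 51 h = 3 half-lives, so f = (1/2)^3 = 0.125.
At steady state, R = 1/(1 − 0.125) = 8/7.
Single-dose peak C₀ = D/Vd = 180/20 = 9 mcg/mL.
Steady-state peak Cmax,ss = C₀·R = 9 × 8/7 ≈ 10.286 mcg/mL.
Peak 10.3 mcg/mL vs MTC 14 mcg/mL: below toxic threshold.

10.3 mcg/mL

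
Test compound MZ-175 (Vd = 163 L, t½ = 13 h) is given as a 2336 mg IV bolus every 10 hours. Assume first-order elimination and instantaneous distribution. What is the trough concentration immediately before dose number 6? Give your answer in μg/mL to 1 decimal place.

f = (1/2)^(τ/t½) = (1/2)^(10/13) ≈ 0.5867.
C₀ = D/Vd = 2336/163 ≈ 14.331 μg/mL.
Before the 6th dose, 5 doses have been given. Superposition: Cmin = C₀·(f + f² + … + f^5).
≈ 14.331 × (0.5867 + 0.3442 + 0.2020 + 0.1185 + 0.0695) ≈ 14.331 × 1.3209 ≈ 18.930 μg/mL.

18.9 μg/mL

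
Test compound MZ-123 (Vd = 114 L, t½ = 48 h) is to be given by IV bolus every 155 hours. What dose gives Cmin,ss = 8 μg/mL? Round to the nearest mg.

7640 mg

τ/t½ = 155/48 ≈ 3.2292, so f = (1/2)^(155/48) ≈ 0.106641.
Cmin,ss = (D/Vd)·f/(1−f), so D = Cmin,ss·Vd·(1−f)/f.
D = 8 × 114 × (1−f)/f ≈ 8 × 114 × 8.37726 ≈ 7640.06 mg.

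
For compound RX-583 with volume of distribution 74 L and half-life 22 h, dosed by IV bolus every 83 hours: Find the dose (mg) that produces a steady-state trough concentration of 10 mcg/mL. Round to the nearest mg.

τ/t½ = 83/22 ≈ 3.7727, so f = (1/2)^(83/22) ≈ 0.073164.
Cmin,ss = (D/Vd)·f/(1−f), so D = Cmin,ss·Vd·(1−f)/f.
D = 10 × 74 × (1−f)/f ≈ 10 × 74 × 12.66792 ≈ 9374.26 mg.

9374 mg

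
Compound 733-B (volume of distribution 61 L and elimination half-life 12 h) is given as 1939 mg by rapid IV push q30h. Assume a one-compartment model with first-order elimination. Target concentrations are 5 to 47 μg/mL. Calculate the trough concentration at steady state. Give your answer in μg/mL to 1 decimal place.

6.8 μg/mL

Over one 30-h interval, 30/12 ≈ 2.5 half-lives elapse, leaving f ≈ 0.1768 of each dose.
At steady state, accumulation factor R = 1/(1 − e^(−kτ)) ≈ 1.2148.
Each bolus raises the concentration by D/Vd = 1939/61 ≈ 31.787 μg/mL.
Cmax,ss = C₀/(1 − f) ≈ 31.787/0.8232 ≈ 38.614 μg/mL.
Steady-state trough Cmin,ss = Cmax,ss·f ≈ 38.614 × 0.1768 ≈ 6.827 μg/mL.
Trough 6.8 μg/mL vs MEC 5 μg/mL: adequate.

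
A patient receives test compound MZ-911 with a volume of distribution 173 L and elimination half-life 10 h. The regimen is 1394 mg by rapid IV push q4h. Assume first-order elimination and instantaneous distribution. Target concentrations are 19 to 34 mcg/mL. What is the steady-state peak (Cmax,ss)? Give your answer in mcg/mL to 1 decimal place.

33.3 mcg/mL

τ/t½ = 4/10 ≈ 0.4, so fraction remaining f = (1/2)^(4/10) ≈ 0.7579.
At steady state, accumulation factor R = 1/(1 − e^(−kτ)) ≈ 4.1305.
Each bolus raises the concentration by D/Vd = 1394/173 ≈ 8.058 mcg/mL.
Cmax,ss = C₀/(1 − f) ≈ 8.058/0.2421 ≈ 33.284 mcg/mL.
Peak 33.3 mcg/mL vs MTC 34 mcg/mL: below toxic threshold.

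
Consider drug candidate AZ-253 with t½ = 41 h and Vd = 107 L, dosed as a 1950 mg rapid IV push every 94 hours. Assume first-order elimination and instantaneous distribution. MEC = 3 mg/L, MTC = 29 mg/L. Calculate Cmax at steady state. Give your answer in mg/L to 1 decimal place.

22.9 mg/L

Over one 94-h interval, 94/41 ≈ 2.2927 half-lives elapse, leaving f ≈ 0.2041 of each dose.
At steady state, accumulation factor R = 1/(1 − e^(−kτ)) ≈ 1.2564.
Single-dose peak C₀ = D/Vd = 1950/107 ≈ 18.224 mg/L.
Steady-state peak Cmax,ss = C₀·R ≈ 18.224 × 1.2564 ≈ 22.897 mg/L.
Peak 22.9 mg/L vs MTC 29 mg/L: below toxic threshold.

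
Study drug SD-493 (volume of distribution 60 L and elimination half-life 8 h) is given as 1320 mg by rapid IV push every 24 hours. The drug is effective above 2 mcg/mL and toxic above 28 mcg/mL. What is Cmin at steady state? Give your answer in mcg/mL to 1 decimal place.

3.1 mcg/mL

The dosing interval is 3 half-lives, so f = 2^(−3) = 0.125.
At steady state, R = 1/(1 − 0.125) = 8/7.
Single-dose peak C₀ = D/Vd = 1320/60 = 22 mcg/mL.
Steady-state peak Cmax,ss = C₀·R = 22 × 8/7 ≈ 25.143 mcg/mL.
Steady-state trough Cmin,ss = Cmax,ss·f ≈ 25.143 × 0.125 ≈ 3.143 mcg/mL.
Trough 3.1 mcg/mL vs MEC 2 mcg/mL: adequate.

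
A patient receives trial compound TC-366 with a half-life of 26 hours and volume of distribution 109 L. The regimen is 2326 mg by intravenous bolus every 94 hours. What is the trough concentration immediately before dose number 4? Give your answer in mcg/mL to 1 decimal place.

1.9 mcg/mL

f = (1/2)^(τ/t½) = (1/2)^(94/26) ≈ 0.0816.
C₀ = D/Vd = 2326/109 ≈ 21.339 mcg/mL.
Before the 4th dose, 3 doses have been given. Superposition: Cmin = C₀·(f + f² + … + f^3).
≈ 21.339 × (0.0816 + 0.0067 + 0.0005) ≈ 21.339 × 0.0888 ≈ 1.895 mcg/mL.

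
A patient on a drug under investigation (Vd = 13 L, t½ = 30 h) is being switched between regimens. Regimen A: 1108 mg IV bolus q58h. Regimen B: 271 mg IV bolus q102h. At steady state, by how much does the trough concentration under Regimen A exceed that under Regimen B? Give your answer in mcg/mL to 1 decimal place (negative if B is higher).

Regimen A: f = (1/2)^(58/30) ≈ 0.2618; Cmin,ss = (1108/13)·f/(1−f) ≈ 30.227 mcg/mL.
Regimen B: f = (1/2)^(102/30) ≈ 0.0947; Cmin,ss = (271/13)·f/(1−f) ≈ 2.181 mcg/mL.
Difference ≈ 30.227 − 2.181 ≈ 28.046 mcg/mL.

28.0 mcg/mL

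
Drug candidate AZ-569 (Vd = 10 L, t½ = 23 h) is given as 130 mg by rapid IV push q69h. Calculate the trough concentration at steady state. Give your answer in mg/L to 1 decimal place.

The dosing interval is 3 half-lives, so f = 2^(−3) = 0.125.
At steady state, R = 1/(1 − 0.125) = 8/7.
Single-dose peak C₀ = D/Vd = 130/10 = 13 mg/L.
Steady-state peak Cmax,ss = C₀·R = 13 × 8/7 ≈ 14.857 mg/L.
Steady-state trough Cmin,ss = Cmax,ss·f ≈ 14.857 × 0.125 ≈ 1.857 mg/L.

1.9 mg/L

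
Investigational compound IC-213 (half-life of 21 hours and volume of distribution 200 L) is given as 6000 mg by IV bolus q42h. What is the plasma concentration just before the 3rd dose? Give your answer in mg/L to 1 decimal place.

f = (1/2)^(τ/t½) = (1/2)^(42/21) ≈ 0.2500.
C₀ = D/Vd = 6000/200 ≈ 30.000 mg/L.
Before the 3rd dose, 2 doses have been given. Superposition: Cmin = C₀·(f + f²).
≈ 30.000 × (0.2500 + 0.0625) ≈ 30.000 × 0.3125 ≈ 9.375 mg/L.

9.4 mg/L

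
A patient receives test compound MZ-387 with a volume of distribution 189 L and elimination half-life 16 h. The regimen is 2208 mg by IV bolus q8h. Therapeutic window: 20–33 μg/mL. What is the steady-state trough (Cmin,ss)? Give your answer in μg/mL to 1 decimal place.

k = ln2/t½ = ln2/16 ≈ 0.043322 h⁻¹; fraction remaining f = e^(−kτ) = e^(−0.043322×8) ≈ 0.7071.
Each bolus raises the concentration by D/Vd = 2208/189 ≈ 11.683 μg/mL.
Steady-state trough Cmin,ss = C₀·f/(1−f) ≈ 11.683 × 0.7071/0.2929 ≈ 28.204 μg/mL.
Trough 28.2 μg/mL vs MEC 20 μg/mL: adequate.

28.2 μg/mL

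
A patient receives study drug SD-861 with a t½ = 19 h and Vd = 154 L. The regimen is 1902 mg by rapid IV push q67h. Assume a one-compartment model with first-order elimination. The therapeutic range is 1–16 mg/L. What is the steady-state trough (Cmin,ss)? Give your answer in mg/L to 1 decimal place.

Over one 67-h interval, 67/19 ≈ 3.5263 half-lives elapse, leaving f ≈ 0.0868 of each dose.
At steady state, accumulation factor R = 1/(1 − e^(−kτ)) ≈ 1.0951.
Each bolus raises the concentration by D/Vd = 1902/154 ≈ 12.351 mg/L.
Cmax,ss = C₀/(1 − f) ≈ 12.351/0.9132 ≈ 13.525 mg/L.
Steady-state trough Cmin,ss = Cmax,ss·f ≈ 13.525 × 0.0868 ≈ 1.174 mg/L.
Trough 1.2 mg/L vs MEC 1 mg/L: adequate.

1.2 mg/L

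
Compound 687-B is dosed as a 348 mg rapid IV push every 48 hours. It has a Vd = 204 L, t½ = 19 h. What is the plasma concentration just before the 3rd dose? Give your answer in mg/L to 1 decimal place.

0.3 mg/L

f = (1/2)^(τ/t½) = (1/2)^(48/19) ≈ 0.1736.
C₀ = D/Vd = 348/204 ≈ 1.706 mg/L.
Before the 3rd dose, 2 doses have been given. Superposition: Cmin = C₀·(f + f²).
≈ 1.706 × (0.1736 + 0.0301) ≈ 1.706 × 0.2037 ≈ 0.348 mg/L.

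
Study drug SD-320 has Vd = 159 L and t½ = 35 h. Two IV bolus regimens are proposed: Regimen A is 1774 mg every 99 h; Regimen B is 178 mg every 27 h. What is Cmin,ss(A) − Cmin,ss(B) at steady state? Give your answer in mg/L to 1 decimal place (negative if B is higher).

Regimen A: f = (1/2)^(99/35) ≈ 0.1408; Cmin,ss = (1774/159)·f/(1−f) ≈ 1.828 mg/L.
Regimen B: f = (1/2)^(27/35) ≈ 0.5858; Cmin,ss = (178/159)·f/(1−f) ≈ 1.583 mg/L.
Difference ≈ 1.828 − 1.583 ≈ 0.245 mg/L.

0.2 mg/L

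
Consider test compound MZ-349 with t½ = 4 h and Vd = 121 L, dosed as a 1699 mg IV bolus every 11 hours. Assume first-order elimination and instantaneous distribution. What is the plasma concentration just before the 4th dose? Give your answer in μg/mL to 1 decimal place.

f = (1/2)^(τ/t½) = (1/2)^(11/4) ≈ 0.1487.
C₀ = D/Vd = 1699/121 ≈ 14.041 μg/mL.
Before the 4th dose, 3 doses have been given. Superposition: Cmin = C₀·(f + f² + … + f^3).
≈ 14.041 × (0.1487 + 0.0221 + 0.0033) ≈ 14.041 × 0.1741 ≈ 2.445 μg/mL.

2.4 μg/mL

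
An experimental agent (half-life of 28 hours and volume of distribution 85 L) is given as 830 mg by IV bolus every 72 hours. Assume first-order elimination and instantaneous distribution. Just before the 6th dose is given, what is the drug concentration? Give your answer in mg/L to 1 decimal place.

2.0 mg/L

f = (1/2)^(τ/t½) = (1/2)^(72/28) ≈ 0.1682.
C₀ = D/Vd = 830/85 ≈ 9.765 mg/L.
Before the 6th dose, 5 doses have been given. Superposition: Cmin = C₀·(f + f² + … + f^5).
≈ 9.765 × (0.1682 + 0.0283 + 0.0048 + 0.0008 + 0.0001) ≈ 9.765 × 0.2022 ≈ 1.974 mg/L.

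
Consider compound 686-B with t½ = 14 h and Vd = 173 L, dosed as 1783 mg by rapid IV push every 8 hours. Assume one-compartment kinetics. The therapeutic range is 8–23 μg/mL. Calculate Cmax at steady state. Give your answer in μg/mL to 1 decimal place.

Over one 8-h interval, 8/14 ≈ 0.57143 half-lives elapse, leaving f ≈ 0.6730 of each dose.
Accumulation ratio R = 1/(1 − f) ≈ 1/0.3270 ≈ 3.0581.
Each bolus raises the concentration by D/Vd = 1783/173 ≈ 10.306 μg/mL.
Steady-state peak Cmax,ss = C₀·R ≈ 10.306 × 3.0581 ≈ 31.517 μg/mL.
Peak 31.5 μg/mL vs MTC 23 μg/mL: exceeds toxic threshold.

31.5 μg/mL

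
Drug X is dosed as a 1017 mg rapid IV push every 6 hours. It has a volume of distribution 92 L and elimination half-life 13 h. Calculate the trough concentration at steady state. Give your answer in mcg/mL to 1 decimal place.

29.3 mcg/mL

Over one 6-h interval, 6/13 ≈ 0.46154 half-lives elapse, leaving f ≈ 0.7262 of each dose.
At steady state, accumulation factor R = 1/(1 − e^(−kτ)) ≈ 3.6523.
Each bolus raises the concentration by D/Vd = 1017/92 ≈ 11.054 mcg/mL.
Cmax,ss = C₀/(1 − f) ≈ 11.054/0.2738 ≈ 40.373 mcg/mL.
One interval later, Cmin,ss = Cmax,ss·e^(−kτ) ≈ 40.373 × 0.7262 ≈ 29.319 mcg/mL.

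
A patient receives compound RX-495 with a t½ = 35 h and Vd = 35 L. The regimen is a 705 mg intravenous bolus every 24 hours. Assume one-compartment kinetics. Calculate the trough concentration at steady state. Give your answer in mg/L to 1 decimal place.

33.1 mg/L

k = ln2/t½ = ln2/35 ≈ 0.019804 h⁻¹; fraction remaining f = e^(−kτ) = e^(−0.019804×24) ≈ 0.6217.
Single-dose peak C₀ = D/Vd = 705/35 ≈ 20.143 mg/L.
Steady-state trough Cmin,ss = C₀·f/(1−f) ≈ 20.143 × 0.6217/0.3783 ≈ 33.103 mg/L.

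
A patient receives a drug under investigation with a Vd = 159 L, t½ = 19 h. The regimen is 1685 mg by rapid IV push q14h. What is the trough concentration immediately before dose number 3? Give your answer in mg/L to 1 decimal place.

f = (1/2)^(τ/t½) = (1/2)^(14/19) ≈ 0.6001.
C₀ = D/Vd = 1685/159 ≈ 10.597 mg/L.
Before the 3rd dose, 2 doses have been given. Superposition: Cmin = C₀·(f + f²).
≈ 10.597 × (0.6001 + 0.3601) ≈ 10.597 × 0.9602 ≈ 10.175 mg/L.

10.2 mg/L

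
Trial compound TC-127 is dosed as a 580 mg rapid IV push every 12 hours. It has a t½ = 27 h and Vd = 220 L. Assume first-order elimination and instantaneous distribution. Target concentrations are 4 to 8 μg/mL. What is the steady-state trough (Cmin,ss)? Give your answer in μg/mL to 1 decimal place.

7.3 μg/mL

τ/t½ = 12/27 ≈ 0.44444, so fraction remaining f = (1/2)^(12/27) ≈ 0.7349.
Each bolus raises the concentration by D/Vd = 580/220 ≈ 2.636 μg/mL.
Steady-state trough Cmin,ss = C₀·f/(1−f) ≈ 2.636 × 0.7349/0.2651 ≈ 7.307 μg/mL.
Trough 7.3 μg/mL vs MEC 4 μg/mL: adequate.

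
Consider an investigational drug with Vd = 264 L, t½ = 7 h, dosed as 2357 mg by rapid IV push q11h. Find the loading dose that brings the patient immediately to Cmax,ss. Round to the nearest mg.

3552 mg

f = (1/2)^(11/7) ≈ 0.336475; accumulation ratio R = 1/(1−f) ≈ 1.50710.
Loading dose to hit Cmax,ss on first dose: D_load = D_maint·R ≈ 2357 × 1.50710 ≈ 3552.23 mg.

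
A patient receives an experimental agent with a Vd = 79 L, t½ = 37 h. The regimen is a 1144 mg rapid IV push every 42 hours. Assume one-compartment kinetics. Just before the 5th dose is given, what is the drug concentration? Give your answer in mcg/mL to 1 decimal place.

f = (1/2)^(τ/t½) = (1/2)^(42/37) ≈ 0.4553.
C₀ = D/Vd = 1144/79 ≈ 14.481 mcg/mL.
Before the 5th dose, 4 doses have been given. Superposition: Cmin = C₀·(f + f² + … + f^4).
≈ 14.481 × (0.4553 + 0.2073 + 0.0944 + 0.0430) ≈ 14.481 × 0.8000 ≈ 11.585 mcg/mL.

11.6 mcg/mL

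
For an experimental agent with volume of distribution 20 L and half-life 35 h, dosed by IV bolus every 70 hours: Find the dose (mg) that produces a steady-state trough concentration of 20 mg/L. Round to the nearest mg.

1200 mg

τ/t½ = 70/35 ≈ 2, so f = (1/2)^(70/35) ≈ 0.250000.
Cmin,ss = (D/Vd)·f/(1−f), so D = Cmin,ss·Vd·(1−f)/f.
D = 20 × 20 × (1−f)/f ≈ 20 × 20 × 3.00000 ≈ 1200.00 mg.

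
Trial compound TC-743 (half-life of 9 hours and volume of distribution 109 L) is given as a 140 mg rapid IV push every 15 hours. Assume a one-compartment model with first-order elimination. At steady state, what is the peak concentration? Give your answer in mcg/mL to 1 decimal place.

1.9 mcg/mL

τ/t½ = 15/9 ≈ 1.6667, so fraction remaining f = (1/2)^(15/9) ≈ 0.3150.
At steady state, accumulation factor R = 1/(1 − e^(−kτ)) ≈ 1.4599.
Each bolus raises the concentration by D/Vd = 140/109 ≈ 1.284 mcg/mL.
Steady-state peak Cmax,ss = C₀·R ≈ 1.284 × 1.4599 ≈ 1.875 mcg/mL.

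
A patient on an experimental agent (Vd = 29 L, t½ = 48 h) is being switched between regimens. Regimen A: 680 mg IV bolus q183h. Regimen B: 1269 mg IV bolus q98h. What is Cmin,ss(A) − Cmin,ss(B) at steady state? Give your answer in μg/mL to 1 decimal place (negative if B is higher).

-12.2 μg/mL

Regimen A: f = (1/2)^(183/48) ≈ 0.0712; Cmin,ss = (680/29)·f/(1−f) ≈ 1.797 μg/mL.
Regimen B: f = (1/2)^(98/48) ≈ 0.2429; Cmin,ss = (1269/29)·f/(1−f) ≈ 14.039 μg/mL.
Difference ≈ 1.797 − 14.039 ≈ -12.242 μg/mL.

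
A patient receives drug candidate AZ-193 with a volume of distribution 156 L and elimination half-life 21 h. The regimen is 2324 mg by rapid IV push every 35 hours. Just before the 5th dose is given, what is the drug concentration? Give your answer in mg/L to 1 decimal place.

f = (1/2)^(τ/t½) = (1/2)^(35/21) ≈ 0.3150.
C₀ = D/Vd = 2324/156 ≈ 14.897 mg/L.
Before the 5th dose, 4 doses have been given. Superposition: Cmin = C₀·(f + f² + … + f^4).
≈ 14.897 × (0.3150 + 0.0992 + 0.0313 + 0.0098) ≈ 14.897 × 0.4553 ≈ 6.783 mg/L.

6.8 mg/L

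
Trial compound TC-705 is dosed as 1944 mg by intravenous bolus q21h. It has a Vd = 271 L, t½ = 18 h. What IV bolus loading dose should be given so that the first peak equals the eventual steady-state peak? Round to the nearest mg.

f = (1/2)^(21/18) ≈ 0.445449; accumulation ratio R = 1/(1−f) ≈ 1.80326.
Loading dose to hit Cmax,ss on first dose: D_load = D_maint·R ≈ 1944 × 1.80326 ≈ 3505.54 mg.

3506 mg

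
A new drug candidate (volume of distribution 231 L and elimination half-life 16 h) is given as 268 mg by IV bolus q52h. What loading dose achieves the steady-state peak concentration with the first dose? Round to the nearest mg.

299 mg

f = (1/2)^(52/16) ≈ 0.105112; accumulation ratio R = 1/(1−f) ≈ 1.11746.
Loading dose to hit Cmax,ss on first dose: D_load = D_maint·R ≈ 268 × 1.11746 ≈ 299.48 mg.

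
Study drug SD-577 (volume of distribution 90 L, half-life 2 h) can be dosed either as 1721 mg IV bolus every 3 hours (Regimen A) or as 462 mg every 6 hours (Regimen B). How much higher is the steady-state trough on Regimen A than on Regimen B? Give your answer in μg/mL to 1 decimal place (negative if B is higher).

9.7 μg/mL

Regimen A: f = (1/2)^(3/2) ≈ 0.3536; Cmin,ss = (1721/90)·f/(1−f) ≈ 10.460 μg/mL.
Regimen B: f = (1/2)^(6/2) ≈ 0.1250; Cmin,ss = (462/90)·f/(1−f) ≈ 0.733 μg/mL.
Difference ≈ 10.460 − 0.733 ≈ 9.727 μg/mL.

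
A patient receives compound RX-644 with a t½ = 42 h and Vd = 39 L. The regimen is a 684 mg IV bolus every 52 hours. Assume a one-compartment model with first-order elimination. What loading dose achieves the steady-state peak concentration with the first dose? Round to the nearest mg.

f = (1/2)^(52/42) ≈ 0.423932; accumulation ratio R = 1/(1−f) ≈ 1.73591.
Loading dose to hit Cmax,ss on first dose: D_load = D_maint·R ≈ 684 × 1.73591 ≈ 1187.36 mg.

1187 mg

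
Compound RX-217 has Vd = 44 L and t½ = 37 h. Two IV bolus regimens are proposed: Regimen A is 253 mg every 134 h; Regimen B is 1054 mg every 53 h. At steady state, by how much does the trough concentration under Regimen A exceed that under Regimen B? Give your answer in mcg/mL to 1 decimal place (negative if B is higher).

-13.6 mcg/mL

Regimen A: f = (1/2)^(134/37) ≈ 0.0812; Cmin,ss = (253/44)·f/(1−f) ≈ 0.508 mcg/mL.
Regimen B: f = (1/2)^(53/37) ≈ 0.3705; Cmin,ss = (1054/44)·f/(1−f) ≈ 14.099 mcg/mL.
Difference ≈ 0.508 − 14.099 ≈ -13.591 mcg/mL.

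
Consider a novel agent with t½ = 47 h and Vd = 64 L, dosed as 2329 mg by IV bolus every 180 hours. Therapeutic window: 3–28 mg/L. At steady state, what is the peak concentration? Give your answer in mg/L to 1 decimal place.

Over one 180-h interval, 180/47 ≈ 3.8298 half-lives elapse, leaving f ≈ 0.0703 of each dose.
Accumulation ratio R = 1/(1 − f) ≈ 1/0.9297 ≈ 1.0756.
Single-dose peak C₀ = D/Vd = 2329/64 ≈ 36.391 mg/L.
Cmax,ss = C₀/(1 − f) ≈ 36.391/0.9297 ≈ 39.143 mg/L.
Peak 39.1 mg/L vs MTC 28 mg/L: exceeds toxic threshold.

39.1 mg/L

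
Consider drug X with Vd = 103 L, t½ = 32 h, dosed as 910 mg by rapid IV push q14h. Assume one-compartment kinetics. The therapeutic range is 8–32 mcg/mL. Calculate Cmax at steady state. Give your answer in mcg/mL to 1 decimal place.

τ/t½ = 14/32 ≈ 0.4375, so fraction remaining f = (1/2)^(14/32) ≈ 0.7384.
At steady state, accumulation factor R = 1/(1 − e^(−kτ)) ≈ 3.8226.
Each bolus raises the concentration by D/Vd = 910/103 ≈ 8.835 mcg/mL.
Cmax,ss = C₀/(1 − f) ≈ 8.835/0.2616 ≈ 33.773 mcg/mL.
Peak 33.8 mcg/mL vs MTC 32 mcg/mL: exceeds toxic threshold.

33.8 mcg/mL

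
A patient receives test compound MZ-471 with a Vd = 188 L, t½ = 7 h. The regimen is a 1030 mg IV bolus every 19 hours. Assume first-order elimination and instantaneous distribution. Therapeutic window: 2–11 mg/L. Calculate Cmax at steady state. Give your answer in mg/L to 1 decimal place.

6.5 mg/L

τ/t½ = 19/7 ≈ 2.7143, so fraction remaining f = (1/2)^(19/7) ≈ 0.1524.
Accumulation ratio R = 1/(1 − f) ≈ 1/0.8476 ≈ 1.1798.
Single-dose peak C₀ = D/Vd = 1030/188 ≈ 5.479 mg/L.
Steady-state peak Cmax,ss = C₀·R ≈ 5.479 × 1.1798 ≈ 6.464 mg/L.
Peak 6.5 mg/L vs MTC 11 mg/L: below toxic threshold.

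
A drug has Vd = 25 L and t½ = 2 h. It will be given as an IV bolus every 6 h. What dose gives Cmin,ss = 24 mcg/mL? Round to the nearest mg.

τ/t½ = 6/2 ≈ 3, so f = (1/2)^(6/2) ≈ 0.125000.
Cmin,ss = (D/Vd)·f/(1−f), so D = Cmin,ss·Vd·(1−f)/f.
D = 24 × 25 × (1−f)/f ≈ 24 × 25 × 7.00000 ≈ 4200.00 mg.

4200 mg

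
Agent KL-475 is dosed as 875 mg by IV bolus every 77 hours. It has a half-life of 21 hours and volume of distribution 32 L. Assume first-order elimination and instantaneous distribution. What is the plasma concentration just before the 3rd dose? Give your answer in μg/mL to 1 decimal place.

2.3 μg/mL

f = (1/2)^(τ/t½) = (1/2)^(77/21) ≈ 0.0787.
C₀ = D/Vd = 875/32 ≈ 27.344 μg/mL.
Before the 3rd dose, 2 doses have been given. Superposition: Cmin = C₀·(f + f²).
≈ 27.344 × (0.0787 + 0.0062) ≈ 27.344 × 0.0849 ≈ 2.322 μg/mL.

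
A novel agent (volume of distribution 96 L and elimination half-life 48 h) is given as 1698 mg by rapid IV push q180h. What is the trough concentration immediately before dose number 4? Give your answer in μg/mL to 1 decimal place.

f = (1/2)^(τ/t½) = (1/2)^(180/48) ≈ 0.0743.
C₀ = D/Vd = 1698/96 ≈ 17.688 μg/mL.
Before the 4th dose, 3 doses have been given. Superposition: Cmin = C₀·(f + f² + … + f^3).
≈ 17.688 × (0.0743 + 0.0055 + 0.0004) ≈ 17.688 × 0.0802 ≈ 1.419 μg/mL.

1.4 μg/mL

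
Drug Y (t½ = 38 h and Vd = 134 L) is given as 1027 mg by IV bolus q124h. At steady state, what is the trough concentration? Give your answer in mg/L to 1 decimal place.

0.9 mg/L

k = ln2/t½ = ln2/38 ≈ 0.018241 h⁻¹; fraction remaining f = e^(−kτ) = e^(−0.018241×124) ≈ 0.1042.
Accumulation ratio R = 1/(1 − f) ≈ 1/0.8958 ≈ 1.1163.
Each bolus raises the concentration by D/Vd = 1027/134 ≈ 7.664 mg/L.
Steady-state peak Cmax,ss = C₀·R ≈ 7.664 × 1.1163 ≈ 8.555 mg/L.
One interval later, Cmin,ss = Cmax,ss·e^(−kτ) ≈ 8.555 × 0.1042 ≈ 0.891 mg/L.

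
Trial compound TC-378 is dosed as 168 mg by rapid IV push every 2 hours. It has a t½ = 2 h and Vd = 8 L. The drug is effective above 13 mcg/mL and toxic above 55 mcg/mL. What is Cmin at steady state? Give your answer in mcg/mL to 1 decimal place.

21.0 mcg/mL

The dosing interval is 1 half-life, so f = 2^(−1) = 0.5.
Accumulation ratio R = 1/(1 − f) = 1/0.5 = 2/1.
Single-dose peak C₀ = D/Vd = 168/8 = 21 mcg/mL.
Steady-state peak Cmax,ss = C₀·R = 21 × 2/1 ≈ 42.000 mcg/mL.
Steady-state trough Cmin,ss = Cmax,ss·f ≈ 42.000 × 0.5 ≈ 21.000 mcg/mL.
Trough 21.0 mcg/mL vs MEC 13 mcg/mL: adequate.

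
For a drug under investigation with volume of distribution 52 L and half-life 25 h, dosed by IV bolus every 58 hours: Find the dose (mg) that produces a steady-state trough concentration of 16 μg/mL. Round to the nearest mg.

3322 mg

τ/t½ = 58/25 ≈ 2.32, so f = (1/2)^(58/25) ≈ 0.200267.
Cmin,ss = (D/Vd)·f/(1−f), so D = Cmin,ss·Vd·(1−f)/f.
D = 16 × 52 × (1−f)/f ≈ 16 × 52 × 3.99333 ≈ 3322.45 mg.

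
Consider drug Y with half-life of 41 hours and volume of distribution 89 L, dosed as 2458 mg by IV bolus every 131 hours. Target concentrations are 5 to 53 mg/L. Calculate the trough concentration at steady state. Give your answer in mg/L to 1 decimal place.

k = ln2/t½ = ln2/41 ≈ 0.016906 h⁻¹; fraction remaining f = e^(−kτ) = e^(−0.016906×131) ≈ 0.1092.
Accumulation ratio R = 1/(1 − f) ≈ 1/0.8908 ≈ 1.1226.
Each bolus raises the concentration by D/Vd = 2458/89 ≈ 27.618 mg/L.
Cmax,ss = C₀/(1 − f) ≈ 27.618/0.8908 ≈ 31.004 mg/L.
One interval later, Cmin,ss = Cmax,ss·e^(−kτ) ≈ 31.004 × 0.1092 ≈ 3.386 mg/L.
Trough 3.4 mg/L vs MEC 5 mg/L: subtherapeutic.

3.4 mg/L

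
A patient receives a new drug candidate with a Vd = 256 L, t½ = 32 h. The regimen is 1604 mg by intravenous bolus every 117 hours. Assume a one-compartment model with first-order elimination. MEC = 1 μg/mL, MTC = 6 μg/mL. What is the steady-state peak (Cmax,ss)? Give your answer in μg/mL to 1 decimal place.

Over one 117-h interval, 117/32 ≈ 3.6562 half-lives elapse, leaving f ≈ 0.0793 of each dose.
Accumulation ratio R = 1/(1 − f) ≈ 1/0.9207 ≈ 1.0861.
Single-dose peak C₀ = D/Vd = 1604/256 ≈ 6.266 μg/mL.
Steady-state peak Cmax,ss = C₀·R ≈ 6.266 × 1.0861 ≈ 6.806 μg/mL.
Peak 6.8 μg/mL vs MTC 6 μg/mL: exceeds toxic threshold.

6.8 μg/mL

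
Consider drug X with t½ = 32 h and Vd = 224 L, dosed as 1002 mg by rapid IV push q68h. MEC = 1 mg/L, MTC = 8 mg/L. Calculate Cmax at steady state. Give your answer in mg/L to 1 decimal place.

5.8 mg/L

Over one 68-h interval, 68/32 ≈ 2.125 half-lives elapse, leaving f ≈ 0.2293 of each dose.
At steady state, accumulation factor R = 1/(1 − e^(−kτ)) ≈ 1.2975.
Single-dose peak C₀ = D/Vd = 1002/224 ≈ 4.473 mg/L.
Steady-state peak Cmax,ss = C₀·R ≈ 4.473 × 1.2975 ≈ 5.804 mg/L.
Peak 5.8 mg/L vs MTC 8 mg/L: below toxic threshold.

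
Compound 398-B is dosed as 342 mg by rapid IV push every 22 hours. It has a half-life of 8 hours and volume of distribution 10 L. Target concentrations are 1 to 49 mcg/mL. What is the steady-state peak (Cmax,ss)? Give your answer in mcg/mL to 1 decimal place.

τ/t½ = 22/8 ≈ 2.75, so fraction remaining f = (1/2)^(22/8) ≈ 0.1487.
Accumulation ratio R = 1/(1 − f) ≈ 1/0.8513 ≈ 1.1747.
Single-dose peak C₀ = D/Vd = 342/10 ≈ 34.200 mcg/mL.
Steady-state peak Cmax,ss = C₀·R ≈ 34.200 × 1.1747 ≈ 40.175 mcg/mL.
Peak 40.2 mcg/mL vs MTC 49 mcg/mL: below toxic threshold.

40.2 mcg/mL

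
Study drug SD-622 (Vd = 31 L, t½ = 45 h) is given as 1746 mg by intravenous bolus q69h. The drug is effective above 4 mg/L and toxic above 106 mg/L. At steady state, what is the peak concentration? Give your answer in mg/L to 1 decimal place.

86.1 mg/L

τ/t½ = 69/45 ≈ 1.5333, so fraction remaining f = (1/2)^(69/45) ≈ 0.3455.
Accumulation ratio R = 1/(1 − f) ≈ 1/0.6545 ≈ 1.5279.
Single-dose peak C₀ = D/Vd = 1746/31 ≈ 56.323 mg/L.
Steady-state peak Cmax,ss = C₀·R ≈ 56.323 × 1.5279 ≈ 86.056 mg/L.
Peak 86.1 mg/L vs MTC 106 mg/L: below toxic threshold.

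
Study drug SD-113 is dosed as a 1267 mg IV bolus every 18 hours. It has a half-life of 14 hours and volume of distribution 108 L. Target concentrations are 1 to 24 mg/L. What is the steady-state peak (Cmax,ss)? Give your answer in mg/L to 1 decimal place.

k = ln2/t½ = ln2/14 ≈ 0.049511 h⁻¹; fraction remaining f = e^(−kτ) = e^(−0.049511×18) ≈ 0.4102.
At steady state, accumulation factor R = 1/(1 − e^(−kτ)) ≈ 1.6955.
Each bolus raises the concentration by D/Vd = 1267/108 ≈ 11.731 mg/L.
Steady-state peak Cmax,ss = C₀·R ≈ 11.731 × 1.6955 ≈ 19.890 mg/L.
Peak 19.9 mg/L vs MTC 24 mg/L: below toxic threshold.

19.9 mg/L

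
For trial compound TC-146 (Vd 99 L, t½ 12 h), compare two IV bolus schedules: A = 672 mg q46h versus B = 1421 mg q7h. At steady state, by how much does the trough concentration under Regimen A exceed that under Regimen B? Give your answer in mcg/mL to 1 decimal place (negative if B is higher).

Regimen A: f = (1/2)^(46/12) ≈ 0.0702; Cmin,ss = (672/99)·f/(1−f) ≈ 0.512 mcg/mL.
Regimen B: f = (1/2)^(7/12) ≈ 0.6674; Cmin,ss = (1421/99)·f/(1−f) ≈ 28.802 mcg/mL.
Difference ≈ 0.512 − 28.802 ≈ -28.290 mcg/mL.

-28.3 mcg/mL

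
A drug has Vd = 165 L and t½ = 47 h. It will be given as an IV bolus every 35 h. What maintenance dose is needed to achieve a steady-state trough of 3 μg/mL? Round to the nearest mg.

334 mg

τ/t½ = 35/47 ≈ 0.74468, so f = (1/2)^(35/47) ≈ 0.596800.
Cmin,ss = (D/Vd)·f/(1−f), so D = Cmin,ss·Vd·(1−f)/f.
D = 3 × 165 × (1−f)/f ≈ 3 × 165 × 0.67560 ≈ 334.42 mg.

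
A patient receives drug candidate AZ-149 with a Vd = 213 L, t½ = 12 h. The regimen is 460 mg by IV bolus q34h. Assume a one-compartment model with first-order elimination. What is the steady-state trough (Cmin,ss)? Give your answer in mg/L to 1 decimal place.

0.4 mg/L

k = ln2/t½ = ln2/12 ≈ 0.057762 h⁻¹; fraction remaining f = e^(−kτ) = e^(−0.057762×34) ≈ 0.1403.
Accumulation ratio R = 1/(1 − f) ≈ 1/0.8597 ≈ 1.1632.
Each bolus raises the concentration by D/Vd = 460/213 ≈ 2.160 mg/L.
Cmax,ss = C₀/(1 − f) ≈ 2.160/0.8597 ≈ 2.513 mg/L.
One interval later, Cmin,ss = Cmax,ss·e^(−kτ) ≈ 2.513 × 0.1403 ≈ 0.353 mg/L.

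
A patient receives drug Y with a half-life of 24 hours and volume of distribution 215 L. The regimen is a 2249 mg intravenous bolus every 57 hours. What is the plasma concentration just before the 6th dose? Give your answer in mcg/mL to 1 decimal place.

2.5 mcg/mL

f = (1/2)^(τ/t½) = (1/2)^(57/24) ≈ 0.1928.
C₀ = D/Vd = 2249/215 ≈ 10.460 mcg/mL.
Before the 6th dose, 5 doses have been given. Superposition: Cmin = C₀·(f + f² + … + f^5).
≈ 10.460 × (0.1928 + 0.0372 + 0.0072 + 0.0014 + 0.0003) ≈ 10.460 × 0.2389 ≈ 2.499 mcg/mL.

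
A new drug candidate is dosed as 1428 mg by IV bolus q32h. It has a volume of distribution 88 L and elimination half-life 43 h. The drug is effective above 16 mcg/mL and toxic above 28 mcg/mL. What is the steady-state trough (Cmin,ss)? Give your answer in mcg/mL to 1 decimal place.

Over one 32-h interval, 32/43 ≈ 0.74419 half-lives elapse, leaving f ≈ 0.5970 of each dose.
At steady state, accumulation factor R = 1/(1 − e^(−kτ)) ≈ 2.4814.
Single-dose peak C₀ = D/Vd = 1428/88 ≈ 16.227 mcg/mL.
Steady-state peak Cmax,ss = C₀·R ≈ 16.227 × 2.4814 ≈ 40.266 mcg/mL.
Steady-state trough Cmin,ss = Cmax,ss·f ≈ 40.266 × 0.5970 ≈ 24.039 mcg/mL.
Trough 24.0 mcg/mL vs MEC 16 mcg/mL: adequate.

24.0 mcg/mL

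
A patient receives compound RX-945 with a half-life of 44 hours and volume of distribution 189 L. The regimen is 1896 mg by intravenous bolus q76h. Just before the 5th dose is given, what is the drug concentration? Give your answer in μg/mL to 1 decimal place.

4.3 μg/mL

f = (1/2)^(τ/t½) = (1/2)^(76/44) ≈ 0.3020.
C₀ = D/Vd = 1896/189 ≈ 10.032 μg/mL.
Before the 5th dose, 4 doses have been given. Superposition: Cmin = C₀·(f + f² + … + f^4).
≈ 10.032 × (0.3020 + 0.0912 + 0.0275 + 0.0083) ≈ 10.032 × 0.4290 ≈ 4.304 μg/mL.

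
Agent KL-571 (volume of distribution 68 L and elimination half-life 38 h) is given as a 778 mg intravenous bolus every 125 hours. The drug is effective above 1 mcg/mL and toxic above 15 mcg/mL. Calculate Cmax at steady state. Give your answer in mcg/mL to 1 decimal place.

k = ln2/t½ = ln2/38 ≈ 0.018241 h⁻¹; fraction remaining f = e^(−kτ) = e^(−0.018241×125) ≈ 0.1023.
At steady state, accumulation factor R = 1/(1 − e^(−kτ)) ≈ 1.1140.
Each bolus raises the concentration by D/Vd = 778/68 ≈ 11.441 mcg/mL.
Cmax,ss = C₀/(1 − f) ≈ 11.441/0.8977 ≈ 12.745 mcg/mL.
Peak 12.7 mcg/mL vs MTC 15 mcg/mL: below toxic threshold.

12.7 mcg/mL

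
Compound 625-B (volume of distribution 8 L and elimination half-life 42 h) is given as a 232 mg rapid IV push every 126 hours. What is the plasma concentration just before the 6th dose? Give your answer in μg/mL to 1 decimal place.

4.1 μg/mL

f = (1/2)^(τ/t½) = (1/2)^(126/42) ≈ 0.1250.
C₀ = D/Vd = 232/8 ≈ 29.000 μg/mL.
Before the 6th dose, 5 doses have been given. Superposition: Cmin = C₀·(f + f² + … + f^5).
≈ 29.000 × (0.1250 + 0.0156 + 0.0020 + 0.0002 + 0.0000) ≈ 29.000 × 0.1428 ≈ 4.141 μg/mL.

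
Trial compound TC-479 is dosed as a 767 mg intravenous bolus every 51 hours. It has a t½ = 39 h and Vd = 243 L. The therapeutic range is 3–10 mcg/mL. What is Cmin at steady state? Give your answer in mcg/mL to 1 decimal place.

τ/t½ = 51/39 ≈ 1.3077, so fraction remaining f = (1/2)^(51/39) ≈ 0.4040.
Each bolus raises the concentration by D/Vd = 767/243 ≈ 3.156 mcg/mL.
Steady-state trough Cmin,ss = C₀·f/(1−f) ≈ 3.156 × 0.4040/0.5960 ≈ 2.139 mcg/mL.
Trough 2.1 mcg/mL vs MEC 3 mcg/mL: subtherapeutic.

2.1 mcg/mL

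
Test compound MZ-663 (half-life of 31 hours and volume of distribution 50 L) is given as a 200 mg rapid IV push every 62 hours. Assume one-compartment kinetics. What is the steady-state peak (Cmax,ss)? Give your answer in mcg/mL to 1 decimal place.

τ = 62 h = 2 half-lives, so f = (1/2)^2 = 0.25.
At steady state, R = 1/(1 − 0.25) = 4/3.
Single-dose peak C₀ = D/Vd = 200/50 = 4 mcg/mL.
Steady-state peak Cmax,ss = C₀·R = 4 × 4/3 ≈ 5.333 mcg/mL.

5.3 mcg/mL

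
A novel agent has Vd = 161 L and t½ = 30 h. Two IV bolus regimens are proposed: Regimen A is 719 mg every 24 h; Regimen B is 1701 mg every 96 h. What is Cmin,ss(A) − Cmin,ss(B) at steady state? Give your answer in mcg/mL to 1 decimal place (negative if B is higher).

Regimen A: f = (1/2)^(24/30) ≈ 0.5743; Cmin,ss = (719/161)·f/(1−f) ≈ 6.025 mcg/mL.
Regimen B: f = (1/2)^(96/30) ≈ 0.1088; Cmin,ss = (1701/161)·f/(1−f) ≈ 1.290 mcg/mL.
Difference ≈ 6.025 − 1.290 ≈ 4.735 mcg/mL.

4.7 mcg/mL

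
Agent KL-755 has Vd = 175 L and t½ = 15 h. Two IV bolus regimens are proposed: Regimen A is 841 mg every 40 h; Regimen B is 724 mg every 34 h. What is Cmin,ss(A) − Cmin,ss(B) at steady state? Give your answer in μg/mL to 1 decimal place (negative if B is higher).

Regimen A: f = (1/2)^(40/15) ≈ 0.1575; Cmin,ss = (841/175)·f/(1−f) ≈ 0.898 μg/mL.
Regimen B: f = (1/2)^(34/15) ≈ 0.2078; Cmin,ss = (724/175)·f/(1−f) ≈ 1.085 μg/mL.
Difference ≈ 0.898 − 1.085 ≈ -0.187 μg/mL.

-0.2 μg/mL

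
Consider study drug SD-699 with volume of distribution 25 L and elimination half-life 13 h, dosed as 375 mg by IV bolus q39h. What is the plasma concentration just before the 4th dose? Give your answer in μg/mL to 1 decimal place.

2.1 μg/mL

f = (1/2)^(τ/t½) = (1/2)^(39/13) ≈ 0.1250.
C₀ = D/Vd = 375/25 ≈ 15.000 μg/mL.
Before the 4th dose, 3 doses have been given. Superposition: Cmin = C₀·(f + f² + … + f^3).
≈ 15.000 × (0.1250 + 0.0156 + 0.0020) ≈ 15.000 × 0.1426 ≈ 2.139 μg/mL.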